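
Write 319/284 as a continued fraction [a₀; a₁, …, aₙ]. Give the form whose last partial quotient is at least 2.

[1; 8, 8, 1, 3]

319 = 1×284 + 35
284 = 8×35 + 4
35 = 8×4 + 3
4 = 1×3 + 1
3 = 3×1 + 0  (stop)
So 319/284 = [1; 8, 8, 1, 3].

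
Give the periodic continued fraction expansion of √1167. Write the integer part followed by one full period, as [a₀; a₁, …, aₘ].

[34; 6, 5, 11, 5, 6, 68]

a₀ = ⌊√1167⌋ = 34.
With m₀=0, d₀=1 and mₖ₊₁ = dₖaₖ − mₖ, dₖ₊₁ = (n − mₖ₊₁²)/dₖ, aₖ₊₁ = ⌊(a₀+mₖ₊₁)/dₖ₊₁⌋:
  k=1: m=34, d=11, a=6
  k=2: m=32, d=13, a=5
  k=3: m=33, d=6, a=11
  k=4: m=33, d=13, a=5
  k=5: m=32, d=11, a=6
  k=6: m=34, d=1, a=68
d=1 and a=2a₀=68 at k=6, so the next step gives (m, d) = (34, 11) again — its k=1 value — and the period has length 6.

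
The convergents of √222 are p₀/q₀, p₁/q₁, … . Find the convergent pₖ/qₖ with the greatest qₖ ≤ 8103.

44401/2980

√222 = [14; 1, 8, 1, 28, …] (period length 4).
Convergents:
  p_0/q_0 = 14/1
  p_1/q_1 = 15/1
  p_2/q_2 = 134/9
  p_3/q_3 = 149/10
  p_4/q_4 = 4306/289
  p_5/q_5 = 4455/299
  p_6/q_6 = 39946/2681
  p_7/q_7 = 44401/2980
  p_8/q_8 = 1283174/86121
q_7 = 2980 ≤ 8103 < 86121 = q_8, so the answer is 44401/2980.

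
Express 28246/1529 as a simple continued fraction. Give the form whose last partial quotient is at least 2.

28246 = 18×1529 + 724
1529 = 2×724 + 81
724 = 8×81 + 76
81 = 1×76 + 5
76 = 15×5 + 1
5 = 5×1 + 0  (stop)
So 28246/1529 = [18; 2, 8, 1, 15, 5].

[18; 2, 8, 1, 15, 5]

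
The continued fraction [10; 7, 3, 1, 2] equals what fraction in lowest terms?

811/80

Fold from the inside: start with 2/1.
  1 + 1/2 = 3/2
  3 + 2/3 = 11/3
  7 + 3/11 = 80/11
  10 + 11/80 = 811/80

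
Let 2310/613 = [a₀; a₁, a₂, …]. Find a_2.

3

2310 = 3·613 + 471   →  a_0 = 3
613 = 1·471 + 142   →  a_1 = 1
471 = 3·142 + 45   →  a_2 = 3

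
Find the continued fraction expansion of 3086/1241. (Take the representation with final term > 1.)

[2; 2, 18, 3, 3, 3]

3086 = 2·1241 + 604
1241 = 2·604 + 33
604 = 18·33 + 10
33 = 3·10 + 3
10 = 3·3 + 1
3 = 3·1 + 0  (stop)
So 3086/1241 = [2; 2, 18, 3, 3, 3].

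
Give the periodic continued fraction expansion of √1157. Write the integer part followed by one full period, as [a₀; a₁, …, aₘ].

a₀ = ⌊√1157⌋ = 34.

[34; 68]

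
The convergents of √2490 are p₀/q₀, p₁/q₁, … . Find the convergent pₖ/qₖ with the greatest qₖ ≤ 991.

√2490 = [49; 1, 8, 1, 98, …] (period length 4).
Convergents:
  p_0/q_0 = 49/1
  p_1/q_1 = 50/1
  p_2/q_2 = 449/9
  p_3/q_3 = 499/10
  p_4/q_4 = 49351/989
  p_5/q_5 = 49850/999
q_4 = 989 ≤ 991 < 999 = q_5, so the answer is 49351/989.

49351/989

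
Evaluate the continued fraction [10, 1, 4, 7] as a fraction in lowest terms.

389/36

Fold from the inside: start with 7/1.
  4 + 1/7 = 29/7
  1 + 7/29 = 36/29
  10 + 29/36 = 389/36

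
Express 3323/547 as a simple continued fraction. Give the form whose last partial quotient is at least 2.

3323 = 6·547 + 41
547 = 13·41 + 14
41 = 2·14 + 13
14 = 1·13 + 1
13 = 13·1 + 0  (stop)
So 3323/547 = [6; 13, 2, 1, 13].

[6; 13, 2, 1, 13]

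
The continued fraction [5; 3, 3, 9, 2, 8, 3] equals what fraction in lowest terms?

Fold from the inside: start with 3/1.
  8 + 1/3 = 25/3
  2 + 3/25 = 53/25
  9 + 25/53 = 502/53
  3 + 53/502 = 1559/502
  3 + 502/1559 = 5179/1559
  5 + 1559/5179 = 27454/5179

27454/5179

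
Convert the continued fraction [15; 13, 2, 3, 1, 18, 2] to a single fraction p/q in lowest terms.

Using pₖ = aₖpₖ₋₁ + pₖ₋₂ and qₖ = aₖqₖ₋₁ + qₖ₋₂:
  k=0: a=15, p=15, q=1
  k=1: a=13, p=196, q=13
  k=2: a=2, p=407, q=27
  k=3: a=3, p=1417, q=94
  k=4: a=1, p=1824, q=121
  k=5: a=18, p=34249, q=2272
  k=6: a=2, p=70322, q=4665

70322/4665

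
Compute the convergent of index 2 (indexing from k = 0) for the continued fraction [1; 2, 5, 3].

16/11

Using pₖ = aₖpₖ₋₁ + pₖ₋₂, qₖ = aₖqₖ₋₁ + qₖ₋₂ (with p₋₁=1, p₋₂=0, q₋₁=0, q₋₂=1):
  k=0: a=1, p=1, q=1
  k=1: a=2, p=3, q=2
  k=2: a=5, p=16, q=11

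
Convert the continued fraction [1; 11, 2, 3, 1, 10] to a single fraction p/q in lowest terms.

1207/1110

Using pₖ = aₖpₖ₋₁ + pₖ₋₂ and qₖ = aₖqₖ₋₁ + qₖ₋₂:
  k=0: a=1, p=1, q=1
  k=1: a=11, p=12, q=11
  k=2: a=2, p=25, q=23
  k=3: a=3, p=87, q=80
  k=4: a=1, p=112, q=103
  k=5: a=10, p=1207, q=1110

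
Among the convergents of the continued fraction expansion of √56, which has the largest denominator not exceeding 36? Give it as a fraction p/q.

√56 = [7; 2, 14, …] (period length 2).
Convergents:
  p_0/q_0 = 7/1
  p_1/q_1 = 15/2
  p_2/q_2 = 217/29
  p_3/q_3 = 449/60
q_2 = 29 ≤ 36 < 60 = q_3, so the answer is 217/29.

217/29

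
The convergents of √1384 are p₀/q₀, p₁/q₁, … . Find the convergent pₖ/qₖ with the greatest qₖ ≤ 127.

√1384 = [37; 4, 1, 17, 1, 4, 74, …] (period length 6).
Convergents:
  p_0/q_0 = 37/1
  p_1/q_1 = 149/4
  p_2/q_2 = 186/5
  p_3/q_3 = 3311/89
  p_4/q_4 = 3497/94
  p_5/q_5 = 17299/465
q_4 = 94 ≤ 127 < 465 = q_5, so the answer is 3497/94.

3497/94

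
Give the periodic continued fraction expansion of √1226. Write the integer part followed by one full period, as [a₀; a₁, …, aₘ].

[35; 70]

a₀ = ⌊√1226⌋ = 35.
With m₀=0, d₀=1 and mₖ₊₁ = dₖaₖ − mₖ, dₖ₊₁ = (n − mₖ₊₁²)/dₖ, aₖ₊₁ = ⌊(a₀+mₖ₊₁)/dₖ₊₁⌋:
  k=1: m=35, d=1, a=70
d=1 and a=2a₀=70 at k=1, so the next step gives (m, d) = (35, 1) again — its k=1 value — and the period has length 1.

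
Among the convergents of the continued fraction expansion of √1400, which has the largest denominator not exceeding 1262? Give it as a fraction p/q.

√1400 = [37; 2, 2, 2, 74, …] (period length 4).
Convergents:
  p_0/q_0 = 37/1
  p_1/q_1 = 75/2
  p_2/q_2 = 187/5
  p_3/q_3 = 449/12
  p_4/q_4 = 33413/893
  p_5/q_5 = 67275/1798
q_4 = 893 ≤ 1262 < 1798 = q_5, so the answer is 33413/893.

33413/893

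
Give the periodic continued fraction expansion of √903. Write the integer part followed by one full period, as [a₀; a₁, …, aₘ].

[30; 20, 60]

a₀ = ⌊√903⌋ = 30.
With m₀=0, d₀=1 and mₖ₊₁ = dₖaₖ − mₖ, dₖ₊₁ = (n − mₖ₊₁²)/dₖ, aₖ₊₁ = ⌊(a₀+mₖ₊₁)/dₖ₊₁⌋:
  k=1: m=30, d=3, a=20
  k=2: m=30, d=1, a=60
d=1 and a=2a₀=60 at k=2, so the next step gives (m, d) = (30, 3) again — its k=1 value — and the period has length 2.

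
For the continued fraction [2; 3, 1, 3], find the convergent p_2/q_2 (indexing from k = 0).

Using pₖ = aₖpₖ₋₁ + pₖ₋₂, qₖ = aₖqₖ₋₁ + qₖ₋₂ (with p₋₁=1, p₋₂=0, q₋₁=0, q₋₂=1):
  k=0: a=2, p=2, q=1
  k=1: a=3, p=7, q=3
  k=2: a=1, p=9, q=4

9/4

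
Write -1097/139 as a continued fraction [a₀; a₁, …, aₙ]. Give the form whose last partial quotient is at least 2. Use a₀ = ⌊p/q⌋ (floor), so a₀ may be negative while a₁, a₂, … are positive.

-1097 = -8·139 + 15
139 = 9·15 + 4
15 = 3·4 + 3
4 = 1·3 + 1
3 = 3·1 + 0  (stop)
So -1097/139 = [-8; 9, 3, 1, 3].

[-8; 9, 3, 1, 3]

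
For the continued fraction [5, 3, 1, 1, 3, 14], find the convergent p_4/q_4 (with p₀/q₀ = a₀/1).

132/25

Using pₖ = aₖpₖ₋₁ + pₖ₋₂, qₖ = aₖqₖ₋₁ + qₖ₋₂ (with p₋₁=1, p₋₂=0, q₋₁=0, q₋₂=1):
  k=0: a=5, p=5, q=1
  k=1: a=3, p=16, q=3
  k=2: a=1, p=21, q=4
  k=3: a=1, p=37, q=7
  k=4: a=3, p=132, q=25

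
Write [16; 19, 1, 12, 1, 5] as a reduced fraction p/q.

26547/1654

Fold from the inside: start with 5/1.
  1 + 1/5 = 6/5
  12 + 5/6 = 77/6
  1 + 6/77 = 83/77
  19 + 77/83 = 1654/83
  16 + 83/1654 = 26547/1654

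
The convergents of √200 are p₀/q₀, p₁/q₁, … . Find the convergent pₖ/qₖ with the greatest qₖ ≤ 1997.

√200 = [14; 7, 28, …] (period length 2).
Convergents:
  p_0/q_0 = 14/1
  p_1/q_1 = 99/7
  p_2/q_2 = 2786/197
  p_3/q_3 = 19601/1386
  p_4/q_4 = 551614/39005
q_3 = 1386 ≤ 1997 < 39005 = q_4, so the answer is 19601/1386.

19601/1386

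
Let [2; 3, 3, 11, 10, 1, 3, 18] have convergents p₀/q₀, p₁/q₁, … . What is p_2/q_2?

Using pₖ = aₖpₖ₋₁ + pₖ₋₂, qₖ = aₖqₖ₋₁ + qₖ₋₂ (with p₋₁=1, p₋₂=0, q₋₁=0, q₋₂=1):
  k=0: a=2, p=2, q=1
  k=1: a=3, p=7, q=3
  k=2: a=3, p=23, q=10

23/10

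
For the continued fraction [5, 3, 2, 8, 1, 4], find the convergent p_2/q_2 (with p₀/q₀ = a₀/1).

Using pₖ = aₖpₖ₋₁ + pₖ₋₂, qₖ = aₖqₖ₋₁ + qₖ₋₂ (with p₋₁=1, p₋₂=0, q₋₁=0, q₋₂=1):
  k=0: a=5, p=5, q=1
  k=1: a=3, p=16, q=3
  k=2: a=2, p=37, q=7

37/7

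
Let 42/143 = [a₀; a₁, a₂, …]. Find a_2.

2

42 = 0·143 + 42   →  a_0 = 0
143 = 3·42 + 17   →  a_1 = 3
42 = 2·17 + 8   →  a_2 = 2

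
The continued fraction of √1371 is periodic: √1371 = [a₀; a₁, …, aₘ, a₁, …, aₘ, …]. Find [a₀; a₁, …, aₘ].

a₀ = ⌊√1371⌋ = 37.

[37; 37, 74]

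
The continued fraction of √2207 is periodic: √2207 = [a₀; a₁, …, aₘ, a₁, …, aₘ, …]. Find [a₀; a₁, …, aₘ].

a₀ = ⌊√2207⌋ = 46.
With m₀=0, d₀=1 and mₖ₊₁ = dₖaₖ − mₖ, dₖ₊₁ = (n − mₖ₊₁²)/dₖ, aₖ₊₁ = ⌊(a₀+mₖ₊₁)/dₖ₊₁⌋:
  k=1: m=46, d=91, a=1
  k=2: m=45, d=2, a=45
  k=3: m=45, d=91, a=1
  k=4: m=46, d=1, a=92
d=1 and a=2a₀=92 at k=4, so the next step gives (m, d) = (46, 91) again — its k=1 value — and the period has length 4.

[46; 1, 45, 1, 92]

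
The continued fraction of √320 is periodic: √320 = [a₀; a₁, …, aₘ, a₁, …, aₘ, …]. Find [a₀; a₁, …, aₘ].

a₀ = ⌊√320⌋ = 17.
With m₀=0, d₀=1 and mₖ₊₁ = dₖaₖ − mₖ, dₖ₊₁ = (n − mₖ₊₁²)/dₖ, aₖ₊₁ = ⌊(a₀+mₖ₊₁)/dₖ₊₁⌋:
  k=1: m=17, d=31, a=1
  k=2: m=14, d=4, a=7
  k=3: m=14, d=31, a=1
  k=4: m=17, d=1, a=34
d=1 and a=2a₀=34 at k=4, so the next step gives (m, d) = (17, 31) again — its k=1 value — and the period has length 4.

[17; 1, 7, 1, 34]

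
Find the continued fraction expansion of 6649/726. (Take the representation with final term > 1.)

6649 = 9×726 + 115
726 = 6×115 + 36
115 = 3×36 + 7
36 = 5×7 + 1
7 = 7×1 + 0  (stop)
So 6649/726 = [9; 6, 3, 5, 7].

[9; 6, 3, 5, 7]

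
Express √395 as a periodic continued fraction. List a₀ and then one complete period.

[19; 1, 6, 1, 38]

a₀ = ⌊√395⌋ = 19.
With m₀=0, d₀=1 and mₖ₊₁ = dₖaₖ − mₖ, dₖ₊₁ = (n − mₖ₊₁²)/dₖ, aₖ₊₁ = ⌊(a₀+mₖ₊₁)/dₖ₊₁⌋:
  k=1: m=19, d=34, a=1
  k=2: m=15, d=5, a=6
  k=3: m=15, d=34, a=1
  k=4: m=19, d=1, a=38
d=1 and a=2a₀=38 at k=4, so the next step gives (m, d) = (19, 34) again — its k=1 value — and the period has length 4.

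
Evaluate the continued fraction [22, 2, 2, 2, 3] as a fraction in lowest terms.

Using pₖ = aₖpₖ₋₁ + pₖ₋₂ and qₖ = aₖqₖ₋₁ + qₖ₋₂:
  k=0: a=22, p=22, q=1
  k=1: a=2, p=45, q=2
  k=2: a=2, p=112, q=5
  k=3: a=2, p=269, q=12
  k=4: a=3, p=919, q=41

919/41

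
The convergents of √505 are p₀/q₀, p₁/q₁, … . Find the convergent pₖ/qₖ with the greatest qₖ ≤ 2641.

√505 = [22; 2, 8, 2, 44, …] (period length 4).
Convergents:
  p_0/q_0 = 22/1
  p_1/q_1 = 45/2
  p_2/q_2 = 382/17
  p_3/q_3 = 809/36
  p_4/q_4 = 35978/1601
  p_5/q_5 = 72765/3238
q_4 = 1601 ≤ 2641 < 3238 = q_5, so the answer is 35978/1601.

35978/1601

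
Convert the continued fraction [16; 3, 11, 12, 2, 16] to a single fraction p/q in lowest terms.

Using pₖ = aₖpₖ₋₁ + pₖ₋₂ and qₖ = aₖqₖ₋₁ + qₖ₋₂:
  k=0: a=16, p=16, q=1
  k=1: a=3, p=49, q=3
  k=2: a=11, p=555, q=34
  k=3: a=12, p=6709, q=411
  k=4: a=2, p=13973, q=856
  k=5: a=16, p=230277, q=14107

230277/14107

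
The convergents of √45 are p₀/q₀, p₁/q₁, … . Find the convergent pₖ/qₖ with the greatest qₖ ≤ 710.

√45 = [6; 1, 2, 2, 2, 1, 12, …] (period length 6).
Convergents:
  p_0/q_0 = 6/1
  p_1/q_1 = 7/1
  p_2/q_2 = 20/3
  p_3/q_3 = 47/7
  p_4/q_4 = 114/17
  p_5/q_5 = 161/24
  p_6/q_6 = 2046/305
  p_7/q_7 = 2207/329
  p_8/q_8 = 6460/963
q_7 = 329 ≤ 710 < 963 = q_8, so the answer is 2207/329.

2207/329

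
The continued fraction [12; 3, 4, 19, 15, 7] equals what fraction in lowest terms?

Using pₖ = aₖpₖ₋₁ + pₖ₋₂ and qₖ = aₖqₖ₋₁ + qₖ₋₂:
  k=0: a=12, p=12, q=1
  k=1: a=3, p=37, q=3
  k=2: a=4, p=160, q=13
  k=3: a=19, p=3077, q=250
  k=4: a=15, p=46315, q=3763
  k=5: a=7, p=327282, q=26591

327282/26591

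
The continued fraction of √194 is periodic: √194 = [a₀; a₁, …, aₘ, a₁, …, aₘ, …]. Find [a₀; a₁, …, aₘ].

a₀ = ⌊√194⌋ = 13.
With m₀=0, d₀=1 and mₖ₊₁ = dₖaₖ − mₖ, dₖ₊₁ = (n − mₖ₊₁²)/dₖ, aₖ₊₁ = ⌊(a₀+mₖ₊₁)/dₖ₊₁⌋:
  k=1: m=13, d=25, a=1
  k=2: m=12, d=2, a=12
  k=3: m=12, d=25, a=1
  k=4: m=13, d=1, a=26
d=1 and a=2a₀=26 at k=4, so the next step gives (m, d) = (13, 25) again — its k=1 value — and the period has length 4.

[13; 1, 12, 1, 26]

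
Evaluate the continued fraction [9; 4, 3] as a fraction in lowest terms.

Using pₖ = aₖpₖ₋₁ + pₖ₋₂ and qₖ = aₖqₖ₋₁ + qₖ₋₂:
  k=0: a=9, p=9, q=1
  k=1: a=4, p=37, q=4
  k=2: a=3, p=120, q=13

120/13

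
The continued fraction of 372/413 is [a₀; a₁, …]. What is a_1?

1

372 = 0·413 + 372   →  a_0 = 0
413 = 1·372 + 41   →  a_1 = 1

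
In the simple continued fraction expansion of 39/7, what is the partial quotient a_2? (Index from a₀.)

1

39 = 5·7 + 4   →  a_0 = 5
7 = 1·4 + 3   →  a_1 = 1
4 = 1·3 + 1   →  a_2 = 1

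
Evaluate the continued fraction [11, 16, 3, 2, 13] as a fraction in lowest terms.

16935/1531

Using pₖ = aₖpₖ₋₁ + pₖ₋₂ and qₖ = aₖqₖ₋₁ + qₖ₋₂:
  k=0: a=11, p=11, q=1
  k=1: a=16, p=177, q=16
  k=2: a=3, p=542, q=49
  k=3: a=2, p=1261, q=114
  k=4: a=13, p=16935, q=1531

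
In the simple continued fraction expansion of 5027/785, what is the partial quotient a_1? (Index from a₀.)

2

5027 = 6·785 + 317   →  a_0 = 6
785 = 2·317 + 151   →  a_1 = 2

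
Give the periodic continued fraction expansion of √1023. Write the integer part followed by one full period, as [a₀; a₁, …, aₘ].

[31; 1, 62]

a₀ = ⌊√1023⌋ = 31.
With m₀=0, d₀=1 and mₖ₊₁ = dₖaₖ − mₖ, dₖ₊₁ = (n − mₖ₊₁²)/dₖ, aₖ₊₁ = ⌊(a₀+mₖ₊₁)/dₖ₊₁⌋:
  k=1: m=31, d=62, a=1
  k=2: m=31, d=1, a=62
d=1 and a=2a₀=62 at k=2, so the next step gives (m, d) = (31, 62) again — its k=1 value — and the period has length 2.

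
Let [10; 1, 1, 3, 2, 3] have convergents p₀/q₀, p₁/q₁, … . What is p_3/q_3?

Using pₖ = aₖpₖ₋₁ + pₖ₋₂, qₖ = aₖqₖ₋₁ + qₖ₋₂ (with p₋₁=1, p₋₂=0, q₋₁=0, q₋₂=1):
  k=0: a=10, p=10, q=1
  k=1: a=1, p=11, q=1
  k=2: a=1, p=21, q=2
  k=3: a=3, p=74, q=7

74/7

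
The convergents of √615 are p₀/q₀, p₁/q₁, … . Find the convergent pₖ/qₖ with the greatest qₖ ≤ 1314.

30751/1240

√615 = [24; 1, 3, 1, 48, …] (period length 4).
Convergents:
  p_0/q_0 = 24/1
  p_1/q_1 = 25/1
  p_2/q_2 = 99/4
  p_3/q_3 = 124/5
  p_4/q_4 = 6051/244
  p_5/q_5 = 6175/249
  p_6/q_6 = 24576/991
  p_7/q_7 = 30751/1240
  p_8/q_8 = 1500624/60511
q_7 = 1240 ≤ 1314 < 60511 = q_8, so the answer is 30751/1240.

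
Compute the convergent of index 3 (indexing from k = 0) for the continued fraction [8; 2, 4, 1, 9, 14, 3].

93/11

Using pₖ = aₖpₖ₋₁ + pₖ₋₂, qₖ = aₖqₖ₋₁ + qₖ₋₂ (with p₋₁=1, p₋₂=0, q₋₁=0, q₋₂=1):
  k=0: a=8, p=8, q=1
  k=1: a=2, p=17, q=2
  k=2: a=4, p=76, q=9
  k=3: a=1, p=93, q=11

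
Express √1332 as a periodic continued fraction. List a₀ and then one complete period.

a₀ = ⌊√1332⌋ = 36.
With m₀=0, d₀=1 and mₖ₊₁ = dₖaₖ − mₖ, dₖ₊₁ = (n − mₖ₊₁²)/dₖ, aₖ₊₁ = ⌊(a₀+mₖ₊₁)/dₖ₊₁⌋:
  k=1: m=36, d=36, a=2
  k=2: m=36, d=1, a=72
d=1 and a=2a₀=72 at k=2, so the next step gives (m, d) = (36, 36) again — its k=1 value — and the period has length 2.

[36; 2, 72]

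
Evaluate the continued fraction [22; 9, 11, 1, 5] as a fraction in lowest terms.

14261/645

Using pₖ = aₖpₖ₋₁ + pₖ₋₂ and qₖ = aₖqₖ₋₁ + qₖ₋₂:
  k=0: a=22, p=22, q=1
  k=1: a=9, p=199, q=9
  k=2: a=11, p=2211, q=100
  k=3: a=1, p=2410, q=109
  k=4: a=5, p=14261, q=645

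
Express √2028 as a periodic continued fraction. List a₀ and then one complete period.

a₀ = ⌊√2028⌋ = 45.

[45; 30, 90]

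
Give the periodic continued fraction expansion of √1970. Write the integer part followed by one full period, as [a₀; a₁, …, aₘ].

a₀ = ⌊√1970⌋ = 44.

[44; 2, 1, 1, 2, 88]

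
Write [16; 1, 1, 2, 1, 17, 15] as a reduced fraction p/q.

Fold from the inside: start with 15/1.
  17 + 1/15 = 256/15
  1 + 15/256 = 271/256
  2 + 256/271 = 798/271
  1 + 271/798 = 1069/798
  1 + 798/1069 = 1867/1069
  16 + 1069/1867 = 30941/1867

30941/1867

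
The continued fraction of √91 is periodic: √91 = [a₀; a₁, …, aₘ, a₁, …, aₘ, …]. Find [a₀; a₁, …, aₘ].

[9; 1, 1, 5, 1, 5, 1, 1, 18]

a₀ = ⌊√91⌋ = 9.
With m₀=0, d₀=1 and mₖ₊₁ = dₖaₖ − mₖ, dₖ₊₁ = (n − mₖ₊₁²)/dₖ, aₖ₊₁ = ⌊(a₀+mₖ₊₁)/dₖ₊₁⌋:
  k=1: m=9, d=10, a=1
  k=2: m=1, d=9, a=1
  k=3: m=8, d=3, a=5
  k=4: m=7, d=14, a=1
  k=5: m=7, d=3, a=5
  k=6: m=8, d=9, a=1
  k=7: m=1, d=10, a=1
  k=8: m=9, d=1, a=18
d=1 and a=2a₀=18 at k=8, so the next step gives (m, d) = (9, 10) again — its k=1 value — and the period has length 8.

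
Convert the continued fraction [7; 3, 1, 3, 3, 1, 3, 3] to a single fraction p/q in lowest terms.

Fold from the inside: start with 3/1.
  3 + 1/3 = 10/3
  1 + 3/10 = 13/10
  3 + 10/13 = 49/13
  3 + 13/49 = 160/49
  1 + 49/160 = 209/160
  3 + 160/209 = 787/209
  7 + 209/787 = 5718/787

5718/787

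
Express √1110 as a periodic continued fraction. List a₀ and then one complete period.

[33; 3, 6, 3, 66]

a₀ = ⌊√1110⌋ = 33.
With m₀=0, d₀=1 and mₖ₊₁ = dₖaₖ − mₖ, dₖ₊₁ = (n − mₖ₊₁²)/dₖ, aₖ₊₁ = ⌊(a₀+mₖ₊₁)/dₖ₊₁⌋:
  k=1: m=33, d=21, a=3
  k=2: m=30, d=10, a=6
  k=3: m=30, d=21, a=3
  k=4: m=33, d=1, a=66
d=1 and a=2a₀=66 at k=4, so the next step gives (m, d) = (33, 21) again — its k=1 value — and the period has length 4.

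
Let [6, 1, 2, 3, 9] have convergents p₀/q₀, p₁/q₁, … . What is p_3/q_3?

67/10

Using pₖ = aₖpₖ₋₁ + pₖ₋₂, qₖ = aₖqₖ₋₁ + qₖ₋₂ (with p₋₁=1, p₋₂=0, q₋₁=0, q₋₂=1):
  k=0: a=6, p=6, q=1
  k=1: a=1, p=7, q=1
  k=2: a=2, p=20, q=3
  k=3: a=3, p=67, q=10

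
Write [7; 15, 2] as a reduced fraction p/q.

219/31

Fold from the inside: start with 2/1.
  15 + 1/2 = 31/2
  7 + 2/31 = 219/31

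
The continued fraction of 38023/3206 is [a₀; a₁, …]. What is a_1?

1

38023 = 11·3206 + 2757   →  a_0 = 11
3206 = 1·2757 + 449   →  a_1 = 1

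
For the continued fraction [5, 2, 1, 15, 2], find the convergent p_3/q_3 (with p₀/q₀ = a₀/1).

Using pₖ = aₖpₖ₋₁ + pₖ₋₂, qₖ = aₖqₖ₋₁ + qₖ₋₂ (with p₋₁=1, p₋₂=0, q₋₁=0, q₋₂=1):
  k=0: a=5, p=5, q=1
  k=1: a=2, p=11, q=2
  k=2: a=1, p=16, q=3
  k=3: a=15, p=251, q=47

251/47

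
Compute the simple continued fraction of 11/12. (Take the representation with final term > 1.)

[0; 1, 11]

11 = 0×12 + 11
12 = 1×11 + 1
11 = 11×1 + 0  (stop)
So 11/12 = [0; 1, 11].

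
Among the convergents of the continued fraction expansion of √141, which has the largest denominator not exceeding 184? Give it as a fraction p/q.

√141 = [11; 1, 6, 1, 22, …] (period length 4).
Convergents:
  p_0/q_0 = 11/1
  p_1/q_1 = 12/1
  p_2/q_2 = 83/7
  p_3/q_3 = 95/8
  p_4/q_4 = 2173/183
  p_5/q_5 = 2268/191
q_4 = 183 ≤ 184 < 191 = q_5, so the answer is 2173/183.

2173/183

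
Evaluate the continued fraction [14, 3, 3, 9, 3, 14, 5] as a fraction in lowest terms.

300093/20984

Using pₖ = aₖpₖ₋₁ + pₖ₋₂ and qₖ = aₖqₖ₋₁ + qₖ₋₂:
  k=0: a=14, p=14, q=1
  k=1: a=3, p=43, q=3
  k=2: a=3, p=143, q=10
  k=3: a=9, p=1330, q=93
  k=4: a=3, p=4133, q=289
  k=5: a=14, p=59192, q=4139
  k=6: a=5, p=300093, q=20984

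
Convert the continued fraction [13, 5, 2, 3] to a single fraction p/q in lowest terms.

Using pₖ = aₖpₖ₋₁ + pₖ₋₂ and qₖ = aₖqₖ₋₁ + qₖ₋₂:
  k=0: a=13, p=13, q=1
  k=1: a=5, p=66, q=5
  k=2: a=2, p=145, q=11
  k=3: a=3, p=501, q=38

501/38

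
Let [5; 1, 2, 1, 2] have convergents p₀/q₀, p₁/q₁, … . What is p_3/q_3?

23/4

Using pₖ = aₖpₖ₋₁ + pₖ₋₂, qₖ = aₖqₖ₋₁ + qₖ₋₂ (with p₋₁=1, p₋₂=0, q₋₁=0, q₋₂=1):
  k=0: a=5, p=5, q=1
  k=1: a=1, p=6, q=1
  k=2: a=2, p=17, q=3
  k=3: a=1, p=23, q=4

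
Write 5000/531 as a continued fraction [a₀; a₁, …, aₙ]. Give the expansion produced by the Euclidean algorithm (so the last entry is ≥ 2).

5000 = 9·531 + 221
531 = 2·221 + 89
221 = 2·89 + 43
89 = 2·43 + 3
43 = 14·3 + 1
3 = 3·1 + 0  (stop)
So 5000/531 = [9; 2, 2, 2, 14, 3].

[9; 2, 2, 2, 14, 3]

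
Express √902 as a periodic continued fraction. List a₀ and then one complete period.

[30; 30, 60]

a₀ = ⌊√902⌋ = 30.
With m₀=0, d₀=1 and mₖ₊₁ = dₖaₖ − mₖ, dₖ₊₁ = (n − mₖ₊₁²)/dₖ, aₖ₊₁ = ⌊(a₀+mₖ₊₁)/dₖ₊₁⌋:
  k=1: m=30, d=2, a=30
  k=2: m=30, d=1, a=60
d=1 and a=2a₀=60 at k=2, so the next step gives (m, d) = (30, 2) again — its k=1 value — and the period has length 2.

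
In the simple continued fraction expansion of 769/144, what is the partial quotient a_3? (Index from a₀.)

15

769 = 5·144 + 49   →  a_0 = 5
144 = 2·49 + 46   →  a_1 = 2
49 = 1·46 + 3   →  a_2 = 1
46 = 15·3 + 1   →  a_3 = 15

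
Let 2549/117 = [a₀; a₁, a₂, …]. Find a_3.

2549 = 21·117 + 92   →  a_0 = 21
117 = 1·92 + 25   →  a_1 = 1
92 = 3·25 + 17   →  a_2 = 3
25 = 1·17 + 8   →  a_3 = 1

1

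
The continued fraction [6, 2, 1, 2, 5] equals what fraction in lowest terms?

274/43

Using pₖ = aₖpₖ₋₁ + pₖ₋₂ and qₖ = aₖqₖ₋₁ + qₖ₋₂:
  k=0: a=6, p=6, q=1
  k=1: a=2, p=13, q=2
  k=2: a=1, p=19, q=3
  k=3: a=2, p=51, q=8
  k=4: a=5, p=274, q=43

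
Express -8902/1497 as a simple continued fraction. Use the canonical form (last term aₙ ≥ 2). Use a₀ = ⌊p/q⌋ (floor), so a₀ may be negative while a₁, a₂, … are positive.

[-6; 18, 1, 2, 2, 11]

-8902 = -6×1497 + 80
1497 = 18×80 + 57
80 = 1×57 + 23
57 = 2×23 + 11
23 = 2×11 + 1
11 = 11×1 + 0  (stop)
So -8902/1497 = [-6; 18, 1, 2, 2, 11].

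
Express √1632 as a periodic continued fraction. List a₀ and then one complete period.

[40; 2, 1, 1, 19, 1, 1, 2, 80]

a₀ = ⌊√1632⌋ = 40.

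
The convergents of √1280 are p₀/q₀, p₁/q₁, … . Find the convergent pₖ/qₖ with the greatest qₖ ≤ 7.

√1280 = [35; 1, 3, 2, 17, 2, 3, 1, 70, …] (period length 8).
Convergents:
  p_0/q_0 = 35/1
  p_1/q_1 = 36/1
  p_2/q_2 = 143/4
  p_3/q_3 = 322/9
q_2 = 4 ≤ 7 < 9 = q_3, so the answer is 143/4.

143/4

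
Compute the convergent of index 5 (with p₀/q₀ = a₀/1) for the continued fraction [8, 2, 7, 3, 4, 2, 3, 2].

3836/453

Using pₖ = aₖpₖ₋₁ + pₖ₋₂, qₖ = aₖqₖ₋₁ + qₖ₋₂ (with p₋₁=1, p₋₂=0, q₋₁=0, q₋₂=1):
  k=0: a=8, p=8, q=1
  k=1: a=2, p=17, q=2
  k=2: a=7, p=127, q=15
  k=3: a=3, p=398, q=47
  k=4: a=4, p=1719, q=203
  k=5: a=2, p=3836, q=453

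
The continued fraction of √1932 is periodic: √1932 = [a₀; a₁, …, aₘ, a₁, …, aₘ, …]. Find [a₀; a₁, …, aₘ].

a₀ = ⌊√1932⌋ = 43.
With m₀=0, d₀=1 and mₖ₊₁ = dₖaₖ − mₖ, dₖ₊₁ = (n − mₖ₊₁²)/dₖ, aₖ₊₁ = ⌊(a₀+mₖ₊₁)/dₖ₊₁⌋:
  k=1: m=43, d=83, a=1
  k=2: m=40, d=4, a=20
  k=3: m=40, d=83, a=1
  k=4: m=43, d=1, a=86
d=1 and a=2a₀=86 at k=4, so the next step gives (m, d) = (43, 83) again — its k=1 value — and the period has length 4.

[43; 1, 20, 1, 86]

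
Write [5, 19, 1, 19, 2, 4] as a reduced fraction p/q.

Using pₖ = aₖpₖ₋₁ + pₖ₋₂ and qₖ = aₖqₖ₋₁ + qₖ₋₂:
  k=0: a=5, p=5, q=1
  k=1: a=19, p=96, q=19
  k=2: a=1, p=101, q=20
  k=3: a=19, p=2015, q=399
  k=4: a=2, p=4131, q=818
  k=5: a=4, p=18539, q=3671

18539/3671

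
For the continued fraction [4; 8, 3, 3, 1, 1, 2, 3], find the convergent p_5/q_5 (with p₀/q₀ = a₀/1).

787/191

Using pₖ = aₖpₖ₋₁ + pₖ₋₂, qₖ = aₖqₖ₋₁ + qₖ₋₂ (with p₋₁=1, p₋₂=0, q₋₁=0, q₋₂=1):
  k=0: a=4, p=4, q=1
  k=1: a=8, p=33, q=8
  k=2: a=3, p=103, q=25
  k=3: a=3, p=342, q=83
  k=4: a=1, p=445, q=108
  k=5: a=1, p=787, q=191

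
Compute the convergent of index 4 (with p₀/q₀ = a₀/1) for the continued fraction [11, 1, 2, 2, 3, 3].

281/24

Using pₖ = aₖpₖ₋₁ + pₖ₋₂, qₖ = aₖqₖ₋₁ + qₖ₋₂ (with p₋₁=1, p₋₂=0, q₋₁=0, q₋₂=1):
  k=0: a=11, p=11, q=1
  k=1: a=1, p=12, q=1
  k=2: a=2, p=35, q=3
  k=3: a=2, p=82, q=7
  k=4: a=3, p=281, q=24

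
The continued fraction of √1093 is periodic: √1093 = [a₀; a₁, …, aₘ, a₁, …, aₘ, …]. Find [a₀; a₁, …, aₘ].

[33; 16, 1, 1, 16, 66]

a₀ = ⌊√1093⌋ = 33.
With m₀=0, d₀=1 and mₖ₊₁ = dₖaₖ − mₖ, dₖ₊₁ = (n − mₖ₊₁²)/dₖ, aₖ₊₁ = ⌊(a₀+mₖ₊₁)/dₖ₊₁⌋:
  k=1: m=33, d=4, a=16
  k=2: m=31, d=33, a=1
  k=3: m=2, d=33, a=1
  k=4: m=31, d=4, a=16
  k=5: m=33, d=1, a=66
d=1 and a=2a₀=66 at k=5, so the next step gives (m, d) = (33, 4) again — its k=1 value — and the period has length 5.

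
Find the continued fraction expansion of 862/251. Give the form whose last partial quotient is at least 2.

862 = 3·251 + 109
251 = 2·109 + 33
109 = 3·33 + 10
33 = 3·10 + 3
10 = 3·3 + 1
3 = 3·1 + 0  (stop)
So 862/251 = [3; 2, 3, 3, 3, 3].

[3; 2, 3, 3, 3, 3]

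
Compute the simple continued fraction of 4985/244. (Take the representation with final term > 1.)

4985 = 20·244 + 105
244 = 2·105 + 34
105 = 3·34 + 3
34 = 11·3 + 1
3 = 3·1 + 0  (stop)
So 4985/244 = [20; 2, 3, 11, 3].

[20; 2, 3, 11, 3]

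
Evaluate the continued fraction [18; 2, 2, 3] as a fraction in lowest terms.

Fold from the inside: start with 3/1.
  2 + 1/3 = 7/3
  2 + 3/7 = 17/7
  18 + 7/17 = 313/17

313/17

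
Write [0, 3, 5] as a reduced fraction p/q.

5/16

Fold from the inside: start with 5/1.
  3 + 1/5 = 16/5
  0 + 5/16 = 5/16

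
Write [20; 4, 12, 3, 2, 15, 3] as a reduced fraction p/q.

336047/16599

Fold from the inside: start with 3/1.
  15 + 1/3 = 46/3
  2 + 3/46 = 95/46
  3 + 46/95 = 331/95
  12 + 95/331 = 4067/331
  4 + 331/4067 = 16599/4067
  20 + 4067/16599 = 336047/16599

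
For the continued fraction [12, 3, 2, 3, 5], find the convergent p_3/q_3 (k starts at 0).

Using pₖ = aₖpₖ₋₁ + pₖ₋₂, qₖ = aₖqₖ₋₁ + qₖ₋₂ (with p₋₁=1, p₋₂=0, q₋₁=0, q₋₂=1):
  k=0: a=12, p=12, q=1
  k=1: a=3, p=37, q=3
  k=2: a=2, p=86, q=7
  k=3: a=3, p=295, q=24

295/24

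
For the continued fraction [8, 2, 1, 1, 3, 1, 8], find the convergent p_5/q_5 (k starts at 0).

193/23

Using pₖ = aₖpₖ₋₁ + pₖ₋₂, qₖ = aₖqₖ₋₁ + qₖ₋₂ (with p₋₁=1, p₋₂=0, q₋₁=0, q₋₂=1):
  k=0: a=8, p=8, q=1
  k=1: a=2, p=17, q=2
  k=2: a=1, p=25, q=3
  k=3: a=1, p=42, q=5
  k=4: a=3, p=151, q=18
  k=5: a=1, p=193, q=23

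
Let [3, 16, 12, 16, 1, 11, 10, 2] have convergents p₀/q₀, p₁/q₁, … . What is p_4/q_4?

Using pₖ = aₖpₖ₋₁ + pₖ₋₂, qₖ = aₖqₖ₋₁ + qₖ₋₂ (with p₋₁=1, p₋₂=0, q₋₁=0, q₋₂=1):
  k=0: a=3, p=3, q=1
  k=1: a=16, p=49, q=16
  k=2: a=12, p=591, q=193
  k=3: a=16, p=9505, q=3104
  k=4: a=1, p=10096, q=3297

10096/3297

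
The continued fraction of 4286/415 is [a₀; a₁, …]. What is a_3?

4286 = 10·415 + 136   →  a_0 = 10
415 = 3·136 + 7   →  a_1 = 3
136 = 19·7 + 3   →  a_2 = 19
7 = 2·3 + 1   →  a_3 = 2

2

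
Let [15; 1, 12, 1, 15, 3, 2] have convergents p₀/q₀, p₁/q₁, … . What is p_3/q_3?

223/14

Using pₖ = aₖpₖ₋₁ + pₖ₋₂, qₖ = aₖqₖ₋₁ + qₖ₋₂ (with p₋₁=1, p₋₂=0, q₋₁=0, q₋₂=1):
  k=0: a=15, p=15, q=1
  k=1: a=1, p=16, q=1
  k=2: a=12, p=207, q=13
  k=3: a=1, p=223, q=14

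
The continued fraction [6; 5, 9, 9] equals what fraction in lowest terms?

2596/419

Fold from the inside: start with 9/1.
  9 + 1/9 = 82/9
  5 + 9/82 = 419/82
  6 + 82/419 = 2596/419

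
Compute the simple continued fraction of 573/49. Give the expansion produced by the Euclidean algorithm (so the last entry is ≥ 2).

[11; 1, 2, 3, 1, 3]

573 = 11×49 + 34
49 = 1×34 + 15
34 = 2×15 + 4
15 = 3×4 + 3
4 = 1×3 + 1
3 = 3×1 + 0  (stop)
So 573/49 = [11; 1, 2, 3, 1, 3].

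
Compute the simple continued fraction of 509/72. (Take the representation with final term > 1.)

[7; 14, 2, 2]

509 = 7*72 + 5
72 = 14*5 + 2
5 = 2*2 + 1
2 = 2*1 + 0  (stop)
So 509/72 = [7; 14, 2, 2].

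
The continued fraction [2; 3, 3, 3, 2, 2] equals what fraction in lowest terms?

Using pₖ = aₖpₖ₋₁ + pₖ₋₂ and qₖ = aₖqₖ₋₁ + qₖ₋₂:
  k=0: a=2, p=2, q=1
  k=1: a=3, p=7, q=3
  k=2: a=3, p=23, q=10
  k=3: a=3, p=76, q=33
  k=4: a=2, p=175, q=76
  k=5: a=2, p=426, q=185

426/185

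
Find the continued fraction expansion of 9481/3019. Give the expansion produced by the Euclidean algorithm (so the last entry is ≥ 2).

9481 = 3×3019 + 424
3019 = 7×424 + 51
424 = 8×51 + 16
51 = 3×16 + 3
16 = 5×3 + 1
3 = 3×1 + 0  (stop)
So 9481/3019 = [3; 7, 8, 3, 5, 3].

[3; 7, 8, 3, 5, 3]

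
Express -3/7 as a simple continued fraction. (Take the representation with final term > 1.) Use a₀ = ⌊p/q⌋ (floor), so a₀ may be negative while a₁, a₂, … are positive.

[-1; 1, 1, 3]

-3 = -1·7 + 4
7 = 1·4 + 3
4 = 1·3 + 1
3 = 3·1 + 0  (stop)
So -3/7 = [-1; 1, 1, 3].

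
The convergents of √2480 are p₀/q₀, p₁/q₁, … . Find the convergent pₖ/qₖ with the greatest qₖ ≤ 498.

24601/494

√2480 = [49; 1, 3, 1, 98, …] (period length 4).
Convergents:
  p_0/q_0 = 49/1
  p_1/q_1 = 50/1
  p_2/q_2 = 199/4
  p_3/q_3 = 249/5
  p_4/q_4 = 24601/494
  p_5/q_5 = 24850/499
q_4 = 494 ≤ 498 < 499 = q_5, so the answer is 24601/494.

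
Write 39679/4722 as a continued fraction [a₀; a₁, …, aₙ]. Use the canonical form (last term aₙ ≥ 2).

[8; 2, 2, 12, 1, 9, 7]

39679 = 8×4722 + 1903
4722 = 2×1903 + 916
1903 = 2×916 + 71
916 = 12×71 + 64
71 = 1×64 + 7
64 = 9×7 + 1
7 = 7×1 + 0  (stop)
So 39679/4722 = [8; 2, 2, 12, 1, 9, 7].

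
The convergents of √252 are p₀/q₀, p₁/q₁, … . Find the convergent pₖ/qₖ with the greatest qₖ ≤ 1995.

28209/1777

√252 = [15; 1, 6, 1, 30, …] (period length 4).
Convergents:
  p_0/q_0 = 15/1
  p_1/q_1 = 16/1
  p_2/q_2 = 111/7
  p_3/q_3 = 127/8
  p_4/q_4 = 3921/247
  p_5/q_5 = 4048/255
  p_6/q_6 = 28209/1777
  p_7/q_7 = 32257/2032
q_6 = 1777 ≤ 1995 < 2032 = q_7, so the answer is 28209/1777.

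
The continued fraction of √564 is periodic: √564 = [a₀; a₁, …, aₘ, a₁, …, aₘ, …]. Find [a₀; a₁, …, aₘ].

a₀ = ⌊√564⌋ = 23.
With m₀=0, d₀=1 and mₖ₊₁ = dₖaₖ − mₖ, dₖ₊₁ = (n − mₖ₊₁²)/dₖ, aₖ₊₁ = ⌊(a₀+mₖ₊₁)/dₖ₊₁⌋:
  k=1: m=23, d=35, a=1
  k=2: m=12, d=12, a=2
  k=3: m=12, d=35, a=1
  k=4: m=23, d=1, a=46
d=1 and a=2a₀=46 at k=4, so the next step gives (m, d) = (23, 35) again — its k=1 value — and the period has length 4.

[23; 1, 2, 1, 46]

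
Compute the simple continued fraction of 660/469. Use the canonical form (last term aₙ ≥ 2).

[1; 2, 2, 5, 8, 2]

660 = 1×469 + 191
469 = 2×191 + 87
191 = 2×87 + 17
87 = 5×17 + 2
17 = 8×2 + 1
2 = 2×1 + 0  (stop)
So 660/469 = [1; 2, 2, 5, 8, 2].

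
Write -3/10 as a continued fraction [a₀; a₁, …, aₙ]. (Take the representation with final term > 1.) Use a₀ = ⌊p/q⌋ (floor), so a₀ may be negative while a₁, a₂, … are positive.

[-1; 1, 2, 3]

-3 = -1·10 + 7
10 = 1·7 + 3
7 = 2·3 + 1
3 = 3·1 + 0  (stop)
So -3/10 = [-1; 1, 2, 3].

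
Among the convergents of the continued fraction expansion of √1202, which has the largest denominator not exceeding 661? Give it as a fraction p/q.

√1202 = [34; 1, 2, 34, 2, 1, 68, …] (period length 6).
Convergents:
  p_0/q_0 = 34/1
  p_1/q_1 = 35/1
  p_2/q_2 = 104/3
  p_3/q_3 = 3571/103
  p_4/q_4 = 7246/209
  p_5/q_5 = 10817/312
  p_6/q_6 = 742802/21425
q_5 = 312 ≤ 661 < 21425 = q_6, so the answer is 10817/312.

10817/312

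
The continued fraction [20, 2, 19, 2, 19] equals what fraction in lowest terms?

Using pₖ = aₖpₖ₋₁ + pₖ₋₂ and qₖ = aₖqₖ₋₁ + qₖ₋₂:
  k=0: a=20, p=20, q=1
  k=1: a=2, p=41, q=2
  k=2: a=19, p=799, q=39
  k=3: a=2, p=1639, q=80
  k=4: a=19, p=31940, q=1559

31940/1559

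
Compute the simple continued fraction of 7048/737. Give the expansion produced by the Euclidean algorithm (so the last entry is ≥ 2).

[9; 1, 1, 3, 2, 6, 7]

7048 = 9·737 + 415
737 = 1·415 + 322
415 = 1·322 + 93
322 = 3·93 + 43
93 = 2·43 + 7
43 = 6·7 + 1
7 = 7·1 + 0  (stop)
So 7048/737 = [9; 1, 1, 3, 2, 6, 7].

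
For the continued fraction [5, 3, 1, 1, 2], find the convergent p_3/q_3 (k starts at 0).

37/7

Using pₖ = aₖpₖ₋₁ + pₖ₋₂, qₖ = aₖqₖ₋₁ + qₖ₋₂ (with p₋₁=1, p₋₂=0, q₋₁=0, q₋₂=1):
  k=0: a=5, p=5, q=1
  k=1: a=3, p=16, q=3
  k=2: a=1, p=21, q=4
  k=3: a=1, p=37, q=7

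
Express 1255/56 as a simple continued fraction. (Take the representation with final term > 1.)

[22; 2, 2, 3, 3]

1255 = 22*56 + 23
56 = 2*23 + 10
23 = 2*10 + 3
10 = 3*3 + 1
3 = 3*1 + 0  (stop)
So 1255/56 = [22; 2, 2, 3, 3].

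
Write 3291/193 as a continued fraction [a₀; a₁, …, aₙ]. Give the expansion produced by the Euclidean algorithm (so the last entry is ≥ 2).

3291 = 17·193 + 10
193 = 19·10 + 3
10 = 3·3 + 1
3 = 3·1 + 0  (stop)
So 3291/193 = [17; 19, 3, 3].

[17; 19, 3, 3]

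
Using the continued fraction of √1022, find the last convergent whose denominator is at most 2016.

64417/2015

√1022 = [31; 1, 30, 1, 62, …] (period length 4).
Convergents:
  p_0/q_0 = 31/1
  p_1/q_1 = 32/1
  p_2/q_2 = 991/31
  p_3/q_3 = 1023/32
  p_4/q_4 = 64417/2015
  p_5/q_5 = 65440/2047
q_4 = 2015 ≤ 2016 < 2047 = q_5, so the answer is 64417/2015.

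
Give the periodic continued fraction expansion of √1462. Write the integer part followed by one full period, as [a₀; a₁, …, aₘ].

a₀ = ⌊√1462⌋ = 38.

[38; 4, 4, 4, 76]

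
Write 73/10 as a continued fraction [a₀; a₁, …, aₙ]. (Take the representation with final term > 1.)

73 = 7·10 + 3
10 = 3·3 + 1
3 = 3·1 + 0  (stop)
So 73/10 = [7; 3, 3].

[7; 3, 3]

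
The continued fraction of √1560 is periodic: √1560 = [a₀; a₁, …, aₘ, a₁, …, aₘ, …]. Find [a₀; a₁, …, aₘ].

[39; 2, 78]

a₀ = ⌊√1560⌋ = 39.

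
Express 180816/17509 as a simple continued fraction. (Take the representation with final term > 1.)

180816 = 10·17509 + 5726
17509 = 3·5726 + 331
5726 = 17·331 + 99
331 = 3·99 + 34
99 = 2·34 + 31
34 = 1·31 + 3
31 = 10·3 + 1
3 = 3·1 + 0  (stop)
So 180816/17509 = [10; 3, 17, 3, 2, 1, 10, 3].

[10; 3, 17, 3, 2, 1, 10, 3]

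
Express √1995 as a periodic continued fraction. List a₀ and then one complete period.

[44; 1, 1, 1, 88]

a₀ = ⌊√1995⌋ = 44.
With m₀=0, d₀=1 and mₖ₊₁ = dₖaₖ − mₖ, dₖ₊₁ = (n − mₖ₊₁²)/dₖ, aₖ₊₁ = ⌊(a₀+mₖ₊₁)/dₖ₊₁⌋:
  k=1: m=44, d=59, a=1
  k=2: m=15, d=30, a=1
  k=3: m=15, d=59, a=1
  k=4: m=44, d=1, a=88
d=1 and a=2a₀=88 at k=4, so the next step gives (m, d) = (44, 59) again — its k=1 value — and the period has length 4.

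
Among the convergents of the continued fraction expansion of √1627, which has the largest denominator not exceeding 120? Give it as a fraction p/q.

√1627 = [40; 2, 1, 39, 1, 2, 80, …] (period length 6).
Convergents:
  p_0/q_0 = 40/1
  p_1/q_1 = 81/2
  p_2/q_2 = 121/3
  p_3/q_3 = 4800/119
  p_4/q_4 = 4921/122
q_3 = 119 ≤ 120 < 122 = q_4, so the answer is 4800/119.

4800/119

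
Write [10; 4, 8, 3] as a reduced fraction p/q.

Fold from the inside: start with 3/1.
  8 + 1/3 = 25/3
  4 + 3/25 = 103/25
  10 + 25/103 = 1055/103

1055/103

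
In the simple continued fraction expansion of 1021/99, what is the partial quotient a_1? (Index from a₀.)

3

1021 = 10·99 + 31   →  a_0 = 10
99 = 3·31 + 6   →  a_1 = 3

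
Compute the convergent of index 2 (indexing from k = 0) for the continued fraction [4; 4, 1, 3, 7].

21/5

Using pₖ = aₖpₖ₋₁ + pₖ₋₂, qₖ = aₖqₖ₋₁ + qₖ₋₂ (with p₋₁=1, p₋₂=0, q₋₁=0, q₋₂=1):
  k=0: a=4, p=4, q=1
  k=1: a=4, p=17, q=4
  k=2: a=1, p=21, q=5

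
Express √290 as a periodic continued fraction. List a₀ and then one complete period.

a₀ = ⌊√290⌋ = 17.
With m₀=0, d₀=1 and mₖ₊₁ = dₖaₖ − mₖ, dₖ₊₁ = (n − mₖ₊₁²)/dₖ, aₖ₊₁ = ⌊(a₀+mₖ₊₁)/dₖ₊₁⌋:
  k=1: m=17, d=1, a=34
d=1 and a=2a₀=34 at k=1, so the next step gives (m, d) = (17, 1) again — its k=1 value — and the period has length 1.

[17; 34]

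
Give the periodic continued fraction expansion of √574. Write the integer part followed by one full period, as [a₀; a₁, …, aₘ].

[23; 1, 22, 1, 46]

a₀ = ⌊√574⌋ = 23.
With m₀=0, d₀=1 and mₖ₊₁ = dₖaₖ − mₖ, dₖ₊₁ = (n − mₖ₊₁²)/dₖ, aₖ₊₁ = ⌊(a₀+mₖ₊₁)/dₖ₊₁⌋:
  k=1: m=23, d=45, a=1
  k=2: m=22, d=2, a=22
  k=3: m=22, d=45, a=1
  k=4: m=23, d=1, a=46
d=1 and a=2a₀=46 at k=4, so the next step gives (m, d) = (23, 45) again — its k=1 value — and the period has length 4.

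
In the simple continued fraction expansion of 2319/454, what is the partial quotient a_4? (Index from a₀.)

2319 = 5·454 + 49   →  a_0 = 5
454 = 9·49 + 13   →  a_1 = 9
49 = 3·13 + 10   →  a_2 = 3
13 = 1·10 + 3   →  a_3 = 1
10 = 3·3 + 1   →  a_4 = 3

3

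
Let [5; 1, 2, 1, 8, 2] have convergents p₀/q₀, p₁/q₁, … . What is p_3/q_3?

23/4

Using pₖ = aₖpₖ₋₁ + pₖ₋₂, qₖ = aₖqₖ₋₁ + qₖ₋₂ (with p₋₁=1, p₋₂=0, q₋₁=0, q₋₂=1):
  k=0: a=5, p=5, q=1
  k=1: a=1, p=6, q=1
  k=2: a=2, p=17, q=3
  k=3: a=1, p=23, q=4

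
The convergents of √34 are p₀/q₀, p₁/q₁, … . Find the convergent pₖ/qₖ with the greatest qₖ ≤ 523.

2449/420

√34 = [5; 1, 4, 1, 10, …] (period length 4).
Convergents:
  p_0/q_0 = 5/1
  p_1/q_1 = 6/1
  p_2/q_2 = 29/5
  p_3/q_3 = 35/6
  p_4/q_4 = 379/65
  p_5/q_5 = 414/71
  p_6/q_6 = 2035/349
  p_7/q_7 = 2449/420
  p_8/q_8 = 26525/4549
q_7 = 420 ≤ 523 < 4549 = q_8, so the answer is 2449/420.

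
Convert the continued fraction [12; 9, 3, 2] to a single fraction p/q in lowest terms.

Fold from the inside: start with 2/1.
  3 + 1/2 = 7/2
  9 + 2/7 = 65/7
  12 + 7/65 = 787/65

787/65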